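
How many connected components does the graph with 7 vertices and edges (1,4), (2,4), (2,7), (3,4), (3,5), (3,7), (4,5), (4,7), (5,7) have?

Step 1: Build adjacency list from edges:
  1: 4
  2: 4, 7
  3: 4, 5, 7
  4: 1, 2, 3, 5, 7
  5: 3, 4, 7
  6: (none)
  7: 2, 3, 4, 5

Step 2: Run BFS/DFS from vertex 1:
  Visited: {1, 4, 2, 3, 5, 7}
  Reached 6 of 7 vertices

Step 3: Only 6 of 7 vertices reached. Graph is disconnected.
Connected components: {1, 2, 3, 4, 5, 7}, {6}
Number of connected components: 2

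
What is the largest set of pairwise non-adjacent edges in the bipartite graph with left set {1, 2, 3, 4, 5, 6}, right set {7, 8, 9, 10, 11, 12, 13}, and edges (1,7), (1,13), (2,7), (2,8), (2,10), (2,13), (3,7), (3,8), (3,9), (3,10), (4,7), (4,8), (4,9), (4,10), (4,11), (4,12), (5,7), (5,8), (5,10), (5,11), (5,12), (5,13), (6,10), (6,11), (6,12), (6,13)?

Step 1: List the neighbors of each left vertex:
  1: 7, 13
  2: 7, 8, 10, 13
  3: 7, 8, 9, 10
  4: 7, 8, 9, 10, 11, 12
  5: 7, 8, 10, 11, 12, 13
  6: 10, 11, 12, 13

Step 2: Greedily match left vertices, then look for augmenting paths:
  Match 1 -- 7
  Match 2 -- 8
  Match 3 -- 9
  Match 4 -- 10
  Match 5 -- 11
  Match 6 -- 12
  No augmenting path remains.

Step 3: Verify this is maximum:
  Matching size 6 = min(|L|, |R|) = min(6, 7), which is an upper bound, so this matching is maximum.

Maximum matching: {(1,7), (2,8), (3,9), (4,10), (5,11), (6,12)}
Size: 6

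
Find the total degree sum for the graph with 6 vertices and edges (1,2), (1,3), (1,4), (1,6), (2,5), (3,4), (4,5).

Step 1: Count edges incident to each vertex:
  deg(1) = 4 (neighbors: 2, 3, 4, 6)
  deg(2) = 2 (neighbors: 1, 5)
  deg(3) = 2 (neighbors: 1, 4)
  deg(4) = 3 (neighbors: 1, 3, 5)
  deg(5) = 2 (neighbors: 2, 4)
  deg(6) = 1 (neighbors: 1)

Step 2: Sum all degrees:
  4 + 2 + 2 + 3 + 2 + 1 = 14

Verification: sum of degrees = 2 * |E| = 2 * 7 = 14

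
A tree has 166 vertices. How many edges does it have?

A tree on n vertices always has exactly n - 1 edges.
For n = 166: edges = 166 - 1 = 165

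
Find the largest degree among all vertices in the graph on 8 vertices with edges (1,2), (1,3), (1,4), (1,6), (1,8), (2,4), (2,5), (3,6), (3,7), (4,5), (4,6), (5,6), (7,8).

Step 1: Count edges incident to each vertex:
  deg(1) = 5 (neighbors: 2, 3, 4, 6, 8)
  deg(2) = 3 (neighbors: 1, 4, 5)
  deg(3) = 3 (neighbors: 1, 6, 7)
  deg(4) = 4 (neighbors: 1, 2, 5, 6)
  deg(5) = 3 (neighbors: 2, 4, 6)
  deg(6) = 4 (neighbors: 1, 3, 4, 5)
  deg(7) = 2 (neighbors: 3, 8)
  deg(8) = 2 (neighbors: 1, 7)

Step 2: Find maximum:
  max(5, 3, 3, 4, 3, 4, 2, 2) = 5 (vertex 1)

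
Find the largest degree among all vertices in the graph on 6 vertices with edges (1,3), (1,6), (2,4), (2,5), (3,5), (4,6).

Step 1: Count edges incident to each vertex:
  deg(1) = 2 (neighbors: 3, 6)
  deg(2) = 2 (neighbors: 4, 5)
  deg(3) = 2 (neighbors: 1, 5)
  deg(4) = 2 (neighbors: 2, 6)
  deg(5) = 2 (neighbors: 2, 3)
  deg(6) = 2 (neighbors: 1, 4)

Step 2: Find maximum:
  max(2, 2, 2, 2, 2, 2) = 2 (vertex 1)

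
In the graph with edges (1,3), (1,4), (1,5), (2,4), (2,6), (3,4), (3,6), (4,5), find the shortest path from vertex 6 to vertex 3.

Step 1: Build adjacency list:
  1: 3, 4, 5
  2: 4, 6
  3: 1, 4, 6
  4: 1, 2, 3, 5
  5: 1, 4
  6: 2, 3

Step 2: BFS from vertex 6 to find shortest path to 3:
  vertex 2 reached at distance 1
  vertex 3 reached at distance 1

Step 3: Shortest path: 6 -> 3
Path length: 1 edge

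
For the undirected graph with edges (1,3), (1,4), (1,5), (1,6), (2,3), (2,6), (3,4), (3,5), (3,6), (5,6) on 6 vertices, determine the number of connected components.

Step 1: Build adjacency list from edges:
  1: 3, 4, 5, 6
  2: 3, 6
  3: 1, 2, 4, 5, 6
  4: 1, 3
  5: 1, 3, 6
  6: 1, 2, 3, 5

Step 2: Run BFS/DFS from vertex 1:
  Visited: {1, 3, 4, 5, 6, 2}
  Reached 6 of 6 vertices

Step 3: All 6 vertices reached from vertex 1, so the graph is connected.
Number of connected components: 1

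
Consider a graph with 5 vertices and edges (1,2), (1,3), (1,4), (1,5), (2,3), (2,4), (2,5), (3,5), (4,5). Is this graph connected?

Step 1: Build adjacency list from edges:
  1: 2, 3, 4, 5
  2: 1, 3, 4, 5
  3: 1, 2, 5
  4: 1, 2, 5
  5: 1, 2, 3, 4

Step 2: Run BFS/DFS from vertex 1:
  Visited: {1, 2, 3, 4, 5}
  Reached 5 of 5 vertices

Step 3: All 5 vertices reached from vertex 1, so the graph is connected.
Answer: Yes, the graph is connected.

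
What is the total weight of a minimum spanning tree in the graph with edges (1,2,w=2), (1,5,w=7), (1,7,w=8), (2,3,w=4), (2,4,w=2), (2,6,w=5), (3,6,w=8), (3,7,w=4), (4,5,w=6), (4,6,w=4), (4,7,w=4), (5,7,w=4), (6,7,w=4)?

Apply Kruskal's algorithm (sort edges by weight, add if no cycle):

Sorted edges by weight:
  (1,2) w=2
  (2,4) w=2
  (2,3) w=4
  (3,7) w=4
  (4,6) w=4
  (4,7) w=4
  (5,7) w=4
  (6,7) w=4
  (2,6) w=5
  (4,5) w=6
  (1,5) w=7
  (1,7) w=8
  (3,6) w=8

Add edge (1,2) w=2 -- no cycle. Running total: 2
Add edge (2,4) w=2 -- no cycle. Running total: 4
Add edge (2,3) w=4 -- no cycle. Running total: 8
Add edge (3,7) w=4 -- no cycle. Running total: 12
Add edge (4,6) w=4 -- no cycle. Running total: 16
Skip edge (4,7) w=4 -- would create cycle
Add edge (5,7) w=4 -- no cycle. Running total: 20

MST edges: (1,2,w=2), (2,4,w=2), (2,3,w=4), (3,7,w=4), (4,6,w=4), (5,7,w=4)
Total MST weight: 2 + 2 + 4 + 4 + 4 + 4 = 20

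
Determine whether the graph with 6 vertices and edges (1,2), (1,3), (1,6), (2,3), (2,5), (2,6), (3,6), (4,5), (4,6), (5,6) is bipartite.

Step 1: Attempt 2-coloring using BFS:
  Start at vertex 1, assign color 0
  Color vertex 2 with color 1 (neighbor of 1)
  Color vertex 3 with color 1 (neighbor of 1)
  Color vertex 6 with color 1 (neighbor of 1)

Step 2: Conflict found! Vertices 2 and 3 are adjacent but have the same color.
This means the graph contains an odd cycle.

The graph is NOT bipartite.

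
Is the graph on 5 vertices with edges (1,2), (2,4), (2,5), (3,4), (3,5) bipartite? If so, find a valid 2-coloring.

Step 1: Attempt 2-coloring using BFS:
  Start at vertex 1, assign color 0
  Color vertex 2 with color 1 (neighbor of 1)
  Color vertex 4 with color 0 (neighbor of 2)
  Color vertex 5 with color 0 (neighbor of 2)
  Color vertex 3 with color 1 (neighbor of 4)

Step 2: 2-coloring succeeded. No conflicts found.
  Set A (color 0): {1, 4, 5}
  Set B (color 1): {2, 3}

The graph is bipartite with partition {1, 4, 5}, {2, 3}.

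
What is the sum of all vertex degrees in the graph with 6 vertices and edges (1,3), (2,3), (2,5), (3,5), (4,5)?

Step 1: Count edges incident to each vertex:
  deg(1) = 1 (neighbors: 3)
  deg(2) = 2 (neighbors: 3, 5)
  deg(3) = 3 (neighbors: 1, 2, 5)
  deg(4) = 1 (neighbors: 5)
  deg(5) = 3 (neighbors: 2, 3, 4)
  deg(6) = 0 (neighbors: none)

Step 2: Sum all degrees:
  1 + 2 + 3 + 1 + 3 + 0 = 10

Verification: sum of degrees = 2 * |E| = 2 * 5 = 10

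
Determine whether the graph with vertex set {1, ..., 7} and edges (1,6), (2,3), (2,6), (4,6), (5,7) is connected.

Step 1: Build adjacency list from edges:
  1: 6
  2: 3, 6
  3: 2
  4: 6
  5: 7
  6: 1, 2, 4
  7: 5

Step 2: Run BFS/DFS from vertex 1:
  Visited: {1, 6, 2, 4, 3}
  Reached 5 of 7 vertices

Step 3: Only 5 of 7 vertices reached. Graph is disconnected.
Connected components: {1, 2, 3, 4, 6}, {5, 7}
Answer: No, the graph is not connected (2 components).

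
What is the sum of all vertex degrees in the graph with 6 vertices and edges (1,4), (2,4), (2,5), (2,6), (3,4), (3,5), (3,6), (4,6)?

Step 1: Count edges incident to each vertex:
  deg(1) = 1 (neighbors: 4)
  deg(2) = 3 (neighbors: 4, 5, 6)
  deg(3) = 3 (neighbors: 4, 5, 6)
  deg(4) = 4 (neighbors: 1, 2, 3, 6)
  deg(5) = 2 (neighbors: 2, 3)
  deg(6) = 3 (neighbors: 2, 3, 4)

Step 2: Sum all degrees:
  1 + 3 + 3 + 4 + 2 + 3 = 16

Verification: sum of degrees = 2 * |E| = 2 * 8 = 16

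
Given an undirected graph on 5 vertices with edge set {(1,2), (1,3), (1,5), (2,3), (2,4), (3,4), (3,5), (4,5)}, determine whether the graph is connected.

Step 1: Build adjacency list from edges:
  1: 2, 3, 5
  2: 1, 3, 4
  3: 1, 2, 4, 5
  4: 2, 3, 5
  5: 1, 3, 4

Step 2: Run BFS/DFS from vertex 1:
  Visited: {1, 2, 3, 5, 4}
  Reached 5 of 5 vertices

Step 3: All 5 vertices reached from vertex 1, so the graph is connected.
Answer: Yes, the graph is connected.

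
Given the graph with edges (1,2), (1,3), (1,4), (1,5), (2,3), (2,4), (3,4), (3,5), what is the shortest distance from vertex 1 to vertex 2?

Step 1: Build adjacency list:
  1: 2, 3, 4, 5
  2: 1, 3, 4
  3: 1, 2, 4, 5
  4: 1, 2, 3
  5: 1, 3

Step 2: BFS from vertex 1 to find shortest path to 2:
  vertex 2 reached at distance 1

Step 3: Shortest path: 1 -> 2
Path length: 1 edge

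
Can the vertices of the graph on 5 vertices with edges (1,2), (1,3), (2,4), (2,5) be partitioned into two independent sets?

Step 1: Attempt 2-coloring using BFS:
  Start at vertex 1, assign color 0
  Color vertex 2 with color 1 (neighbor of 1)
  Color vertex 3 with color 1 (neighbor of 1)
  Color vertex 4 with color 0 (neighbor of 2)
  Color vertex 5 with color 0 (neighbor of 2)

Step 2: 2-coloring succeeded. No conflicts found.
  Set A (color 0): {1, 4, 5}
  Set B (color 1): {2, 3}

The graph is bipartite with partition {1, 4, 5}, {2, 3}.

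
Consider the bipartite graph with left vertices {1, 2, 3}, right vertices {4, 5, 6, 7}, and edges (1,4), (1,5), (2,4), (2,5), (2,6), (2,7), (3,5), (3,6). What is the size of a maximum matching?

Step 1: List the neighbors of each left vertex:
  1: 4, 5
  2: 4, 5, 6, 7
  3: 5, 6

Step 2: Greedily match left vertices, then look for augmenting paths:
  Match 1 -- 4
  Match 2 -- 5
  Match 3 -- 6
  No augmenting path remains.

Step 3: Verify this is maximum:
  Matching size 3 = min(|L|, |R|) = min(3, 4), which is an upper bound, so this matching is maximum.

Maximum matching: {(1,4), (2,5), (3,6)}
Size: 3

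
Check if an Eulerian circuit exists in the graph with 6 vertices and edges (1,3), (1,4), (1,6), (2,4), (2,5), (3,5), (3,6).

Step 1: Find the degree of each vertex:
  deg(1) = 3
  deg(2) = 2
  deg(3) = 3
  deg(4) = 2
  deg(5) = 2
  deg(6) = 2

Step 2: Count vertices with odd degree:
  Odd-degree vertices: 1, 3 (2 total)

Step 3: Apply Euler's theorem:
  - Eulerian circuit exists iff graph is connected and all vertices have even degree
  - Eulerian path exists iff graph is connected and has 0 or 2 odd-degree vertices

Graph is connected with exactly 2 odd-degree vertices (1, 3).
Eulerian path exists (starting and ending at the odd-degree vertices), but no Eulerian circuit.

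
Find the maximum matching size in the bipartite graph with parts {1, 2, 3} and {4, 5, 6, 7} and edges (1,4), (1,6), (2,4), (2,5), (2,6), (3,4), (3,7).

Step 1: List the neighbors of each left vertex:
  1: 4, 6
  2: 4, 5, 6
  3: 4, 7

Step 2: Greedily match left vertices, then look for augmenting paths:
  Match 1 -- 4
  Match 2 -- 5
  Match 3 -- 7
  No augmenting path remains.

Step 3: Verify this is maximum:
  Matching size 3 = min(|L|, |R|) = min(3, 4), which is an upper bound, so this matching is maximum.

Maximum matching: {(1,4), (2,5), (3,7)}
Size: 3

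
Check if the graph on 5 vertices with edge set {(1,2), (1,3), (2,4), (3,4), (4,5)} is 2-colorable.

Step 1: Attempt 2-coloring using BFS:
  Start at vertex 1, assign color 0
  Color vertex 2 with color 1 (neighbor of 1)
  Color vertex 3 with color 1 (neighbor of 1)
  Color vertex 4 with color 0 (neighbor of 2)
  Color vertex 5 with color 1 (neighbor of 4)

Step 2: 2-coloring succeeded. No conflicts found.
  Set A (color 0): {1, 4}
  Set B (color 1): {2, 3, 5}

The graph is bipartite with partition {1, 4}, {2, 3, 5}.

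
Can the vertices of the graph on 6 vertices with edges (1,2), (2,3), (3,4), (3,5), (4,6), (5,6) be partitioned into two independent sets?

Step 1: Attempt 2-coloring using BFS:
  Start at vertex 1, assign color 0
  Color vertex 2 with color 1 (neighbor of 1)
  Color vertex 3 with color 0 (neighbor of 2)
  Color vertex 4 with color 1 (neighbor of 3)
  Color vertex 5 with color 1 (neighbor of 3)
  Color vertex 6 with color 0 (neighbor of 4)

Step 2: 2-coloring succeeded. No conflicts found.
  Set A (color 0): {1, 3, 6}
  Set B (color 1): {2, 4, 5}

The graph is bipartite with partition {1, 3, 6}, {2, 4, 5}.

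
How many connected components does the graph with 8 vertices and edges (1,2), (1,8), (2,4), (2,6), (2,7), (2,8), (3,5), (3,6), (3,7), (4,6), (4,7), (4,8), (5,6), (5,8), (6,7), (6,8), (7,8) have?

Step 1: Build adjacency list from edges:
  1: 2, 8
  2: 1, 4, 6, 7, 8
  3: 5, 6, 7
  4: 2, 6, 7, 8
  5: 3, 6, 8
  6: 2, 3, 4, 5, 7, 8
  7: 2, 3, 4, 6, 8
  8: 1, 2, 4, 5, 6, 7

Step 2: Run BFS/DFS from vertex 1:
  Visited: {1, 2, 8, 4, 6, 7, 5, 3}
  Reached 8 of 8 vertices

Step 3: All 8 vertices reached from vertex 1, so the graph is connected.
Number of connected components: 1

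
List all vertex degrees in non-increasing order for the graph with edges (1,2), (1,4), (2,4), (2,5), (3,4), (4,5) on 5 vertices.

Step 1: Count edges incident to each vertex:
  deg(1) = 2 (neighbors: 2, 4)
  deg(2) = 3 (neighbors: 1, 4, 5)
  deg(3) = 1 (neighbors: 4)
  deg(4) = 4 (neighbors: 1, 2, 3, 5)
  deg(5) = 2 (neighbors: 2, 4)

Step 2: Sort degrees in non-increasing order:
  Degrees: [2, 3, 1, 4, 2] -> sorted: [4, 3, 2, 2, 1]

Degree sequence: [4, 3, 2, 2, 1]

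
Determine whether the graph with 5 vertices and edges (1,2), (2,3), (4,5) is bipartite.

Step 1: Attempt 2-coloring using BFS:
  Start at vertex 1, assign color 0
  Color vertex 2 with color 1 (neighbor of 1)
  Color vertex 3 with color 0 (neighbor of 2)
  Start new component at vertex 4, assign color 0
  Color vertex 5 with color 1 (neighbor of 4)

Step 2: 2-coloring succeeded. No conflicts found.
  Set A (color 0): {1, 3, 4}
  Set B (color 1): {2, 5}

The graph is bipartite with partition {1, 3, 4}, {2, 5}.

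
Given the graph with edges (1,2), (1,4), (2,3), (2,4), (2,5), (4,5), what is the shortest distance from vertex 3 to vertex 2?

Step 1: Build adjacency list:
  1: 2, 4
  2: 1, 3, 4, 5
  3: 2
  4: 1, 2, 5
  5: 2, 4

Step 2: BFS from vertex 3 to find shortest path to 2:
  vertex 2 reached at distance 1

Step 3: Shortest path: 3 -> 2
Path length: 1 edge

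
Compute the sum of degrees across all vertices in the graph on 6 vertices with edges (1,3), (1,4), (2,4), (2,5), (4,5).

Step 1: Count edges incident to each vertex:
  deg(1) = 2 (neighbors: 3, 4)
  deg(2) = 2 (neighbors: 4, 5)
  deg(3) = 1 (neighbors: 1)
  deg(4) = 3 (neighbors: 1, 2, 5)
  deg(5) = 2 (neighbors: 2, 4)
  deg(6) = 0 (neighbors: none)

Step 2: Sum all degrees:
  2 + 2 + 1 + 3 + 2 + 0 = 10

Verification: sum of degrees = 2 * |E| = 2 * 5 = 10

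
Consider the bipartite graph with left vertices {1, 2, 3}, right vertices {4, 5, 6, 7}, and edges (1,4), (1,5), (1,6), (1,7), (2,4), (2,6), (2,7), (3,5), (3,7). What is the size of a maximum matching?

Step 1: List the neighbors of each left vertex:
  1: 4, 5, 6, 7
  2: 4, 6, 7
  3: 5, 7

Step 2: Greedily match left vertices, then look for augmenting paths:
  Match 1 -- 4
  Match 2 -- 6
  Match 3 -- 5
  No augmenting path remains.

Step 3: Verify this is maximum:
  Matching size 3 = min(|L|, |R|) = min(3, 4), which is an upper bound, so this matching is maximum.

Maximum matching: {(1,4), (2,6), (3,5)}
Size: 3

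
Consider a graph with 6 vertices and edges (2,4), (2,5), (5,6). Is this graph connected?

Step 1: Build adjacency list from edges:
  1: (none)
  2: 4, 5
  3: (none)
  4: 2
  5: 2, 6
  6: 5

Step 2: Run BFS/DFS from vertex 1:
  Visited: {1}
  Reached 1 of 6 vertices

Step 3: Only 1 of 6 vertices reached. Graph is disconnected.
Connected components: {1}, {2, 4, 5, 6}, {3}
Answer: No, the graph is not connected (3 components).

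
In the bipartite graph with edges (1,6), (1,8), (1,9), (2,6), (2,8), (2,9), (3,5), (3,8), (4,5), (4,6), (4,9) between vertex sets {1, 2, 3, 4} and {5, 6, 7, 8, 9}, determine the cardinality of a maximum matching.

Step 1: List the neighbors of each left vertex:
  1: 6, 8, 9
  2: 6, 8, 9
  3: 5, 8
  4: 5, 6, 9

Step 2: Greedily match left vertices, then look for augmenting paths:
  Match 1 -- 6
  Match 2 -- 8
  Match 3 -- 5
  Match 4 -- 9
  No augmenting path remains.

Step 3: Verify this is maximum:
  Matching size 4 = min(|L|, |R|) = min(4, 5), which is an upper bound, so this matching is maximum.

Maximum matching: {(1,6), (2,8), (3,5), (4,9)}
Size: 4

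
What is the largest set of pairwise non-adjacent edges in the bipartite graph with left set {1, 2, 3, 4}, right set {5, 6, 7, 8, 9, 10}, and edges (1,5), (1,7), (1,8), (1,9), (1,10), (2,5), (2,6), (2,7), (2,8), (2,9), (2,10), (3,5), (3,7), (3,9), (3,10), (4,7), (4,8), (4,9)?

Step 1: List the neighbors of each left vertex:
  1: 5, 7, 8, 9, 10
  2: 5, 6, 7, 8, 9, 10
  3: 5, 7, 9, 10
  4: 7, 8, 9

Step 2: Greedily match left vertices, then look for augmenting paths:
  Match 1 -- 5
  Match 2 -- 6
  Match 3 -- 7
  Match 4 -- 8
  No augmenting path remains.

Step 3: Verify this is maximum:
  Matching size 4 = min(|L|, |R|) = min(4, 6), which is an upper bound, so this matching is maximum.

Maximum matching: {(1,5), (2,6), (3,7), (4,8)}
Size: 4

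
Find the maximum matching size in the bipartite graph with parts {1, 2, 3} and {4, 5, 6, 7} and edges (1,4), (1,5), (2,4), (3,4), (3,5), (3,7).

Step 1: List the neighbors of each left vertex:
  1: 4, 5
  2: 4
  3: 4, 5, 7

Step 2: Greedily match left vertices, then look for augmenting paths:
  Match 1 -- 5
  Match 2 -- 4
  Match 3 -- 7
  No augmenting path remains.

Step 3: Verify this is maximum:
  Matching size 3 = min(|L|, |R|) = min(3, 4), which is an upper bound, so this matching is maximum.

Maximum matching: {(1,5), (2,4), (3,7)}
Size: 3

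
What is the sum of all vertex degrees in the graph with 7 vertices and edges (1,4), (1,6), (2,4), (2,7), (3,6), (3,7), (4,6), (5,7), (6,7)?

Step 1: Count edges incident to each vertex:
  deg(1) = 2 (neighbors: 4, 6)
  deg(2) = 2 (neighbors: 4, 7)
  deg(3) = 2 (neighbors: 6, 7)
  deg(4) = 3 (neighbors: 1, 2, 6)
  deg(5) = 1 (neighbors: 7)
  deg(6) = 4 (neighbors: 1, 3, 4, 7)
  deg(7) = 4 (neighbors: 2, 3, 5, 6)

Step 2: Sum all degrees:
  2 + 2 + 2 + 3 + 1 + 4 + 4 = 18

Verification: sum of degrees = 2 * |E| = 2 * 9 = 18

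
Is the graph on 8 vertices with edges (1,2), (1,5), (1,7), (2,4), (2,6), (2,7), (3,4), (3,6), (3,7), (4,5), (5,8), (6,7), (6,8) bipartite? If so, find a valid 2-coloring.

Step 1: Attempt 2-coloring using BFS:
  Start at vertex 1, assign color 0
  Color vertex 2 with color 1 (neighbor of 1)
  Color vertex 5 with color 1 (neighbor of 1)
  Color vertex 7 with color 1 (neighbor of 1)
  Color vertex 4 with color 0 (neighbor of 2)
  Color vertex 6 with color 0 (neighbor of 2)

Step 2: Conflict found! Vertices 2 and 7 are adjacent but have the same color.
This means the graph contains an odd cycle.

The graph is NOT bipartite.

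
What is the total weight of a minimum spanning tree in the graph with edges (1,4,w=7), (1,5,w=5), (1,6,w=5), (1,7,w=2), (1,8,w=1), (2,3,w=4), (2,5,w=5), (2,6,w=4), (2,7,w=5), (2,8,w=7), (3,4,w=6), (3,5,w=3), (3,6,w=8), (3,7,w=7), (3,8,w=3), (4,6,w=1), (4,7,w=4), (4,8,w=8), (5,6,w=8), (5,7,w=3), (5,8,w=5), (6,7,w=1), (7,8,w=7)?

Apply Kruskal's algorithm (sort edges by weight, add if no cycle):

Sorted edges by weight:
  (1,8) w=1
  (4,6) w=1
  (6,7) w=1
  (1,7) w=2
  (3,5) w=3
  (3,8) w=3
  (5,7) w=3
  (2,3) w=4
  (2,6) w=4
  (4,7) w=4
  (1,5) w=5
  (1,6) w=5
  (2,7) w=5
  (2,5) w=5
  (5,8) w=5
  (3,4) w=6
  (1,4) w=7
  (2,8) w=7
  (3,7) w=7
  (7,8) w=7
  (3,6) w=8
  (4,8) w=8
  (5,6) w=8

Add edge (1,8) w=1 -- no cycle. Running total: 1
Add edge (4,6) w=1 -- no cycle. Running total: 2
Add edge (6,7) w=1 -- no cycle. Running total: 3
Add edge (1,7) w=2 -- no cycle. Running total: 5
Add edge (3,5) w=3 -- no cycle. Running total: 8
Add edge (3,8) w=3 -- no cycle. Running total: 11
Skip edge (5,7) w=3 -- would create cycle
Add edge (2,3) w=4 -- no cycle. Running total: 15

MST edges: (1,8,w=1), (4,6,w=1), (6,7,w=1), (1,7,w=2), (3,5,w=3), (3,8,w=3), (2,3,w=4)
Total MST weight: 1 + 1 + 1 + 2 + 3 + 3 + 4 = 15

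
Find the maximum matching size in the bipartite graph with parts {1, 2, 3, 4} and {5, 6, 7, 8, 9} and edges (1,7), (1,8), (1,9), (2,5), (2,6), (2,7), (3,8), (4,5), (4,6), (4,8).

Step 1: List the neighbors of each left vertex:
  1: 7, 8, 9
  2: 5, 6, 7
  3: 8
  4: 5, 6, 8

Step 2: Greedily match left vertices, then look for augmenting paths:
  Match 1 -- 7
  Match 2 -- 5
  Match 3 -- 8
  Match 4 -- 6
  No augmenting path remains.

Step 3: Verify this is maximum:
  Matching size 4 = min(|L|, |R|) = min(4, 5), which is an upper bound, so this matching is maximum.

Maximum matching: {(1,7), (2,5), (3,8), (4,6)}
Size: 4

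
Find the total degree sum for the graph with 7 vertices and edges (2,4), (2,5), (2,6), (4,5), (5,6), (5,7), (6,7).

Step 1: Count edges incident to each vertex:
  deg(1) = 0 (neighbors: none)
  deg(2) = 3 (neighbors: 4, 5, 6)
  deg(3) = 0 (neighbors: none)
  deg(4) = 2 (neighbors: 2, 5)
  deg(5) = 4 (neighbors: 2, 4, 6, 7)
  deg(6) = 3 (neighbors: 2, 5, 7)
  deg(7) = 2 (neighbors: 5, 6)

Step 2: Sum all degrees:
  0 + 3 + 0 + 2 + 4 + 3 + 2 = 14

Verification: sum of degrees = 2 * |E| = 2 * 7 = 14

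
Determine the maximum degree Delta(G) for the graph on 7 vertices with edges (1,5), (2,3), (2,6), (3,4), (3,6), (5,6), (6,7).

Step 1: Count edges incident to each vertex:
  deg(1) = 1 (neighbors: 5)
  deg(2) = 2 (neighbors: 3, 6)
  deg(3) = 3 (neighbors: 2, 4, 6)
  deg(4) = 1 (neighbors: 3)
  deg(5) = 2 (neighbors: 1, 6)
  deg(6) = 4 (neighbors: 2, 3, 5, 7)
  deg(7) = 1 (neighbors: 6)

Step 2: Find maximum:
  max(1, 2, 3, 1, 2, 4, 1) = 4 (vertex 6)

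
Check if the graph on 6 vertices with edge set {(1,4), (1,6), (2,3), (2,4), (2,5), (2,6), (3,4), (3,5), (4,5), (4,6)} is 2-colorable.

Step 1: Attempt 2-coloring using BFS:
  Start at vertex 1, assign color 0
  Color vertex 4 with color 1 (neighbor of 1)
  Color vertex 6 with color 1 (neighbor of 1)
  Color vertex 2 with color 0 (neighbor of 4)
  Color vertex 3 with color 0 (neighbor of 4)
  Color vertex 5 with color 0 (neighbor of 4)

Step 2: Conflict found! Vertices 4 and 6 are adjacent but have the same color.
This means the graph contains an odd cycle.

The graph is NOT bipartite.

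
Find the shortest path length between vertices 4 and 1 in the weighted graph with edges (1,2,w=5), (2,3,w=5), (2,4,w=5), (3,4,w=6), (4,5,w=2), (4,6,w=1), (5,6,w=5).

Step 1: Build adjacency list with weights:
  1: 2(w=5)
  2: 1(w=5), 3(w=5), 4(w=5)
  3: 2(w=5), 4(w=6)
  4: 2(w=5), 3(w=6), 5(w=2), 6(w=1)
  5: 4(w=2), 6(w=5)
  6: 4(w=1), 5(w=5)

Step 2: Apply Dijkstra's algorithm from vertex 4:
  Visit vertex 4 (distance=0)
    Update dist[2] = 5
    Update dist[3] = 6
    Update dist[5] = 2
    Update dist[6] = 1
  Visit vertex 6 (distance=1)
  Visit vertex 5 (distance=2)
  Visit vertex 2 (distance=5)
    Update dist[1] = 10
  Visit vertex 3 (distance=6)
  Visit vertex 1 (distance=10)

Step 3: Shortest path: 4 -> 2 -> 1
Total weight: 5 + 5 = 10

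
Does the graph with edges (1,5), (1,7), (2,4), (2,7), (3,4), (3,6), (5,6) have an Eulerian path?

Step 1: Find the degree of each vertex:
  deg(1) = 2
  deg(2) = 2
  deg(3) = 2
  deg(4) = 2
  deg(5) = 2
  deg(6) = 2
  deg(7) = 2

Step 2: Count vertices with odd degree:
  All vertices have even degree (0 odd-degree vertices)

Step 3: Apply Euler's theorem:
  - Eulerian circuit exists iff graph is connected and all vertices have even degree
  - Eulerian path exists iff graph is connected and has 0 or 2 odd-degree vertices

Graph is connected with 0 odd-degree vertices.
Both Eulerian circuit and Eulerian path exist.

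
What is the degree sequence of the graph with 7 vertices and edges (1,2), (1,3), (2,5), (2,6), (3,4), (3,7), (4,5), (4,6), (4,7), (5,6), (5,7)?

Step 1: Count edges incident to each vertex:
  deg(1) = 2 (neighbors: 2, 3)
  deg(2) = 3 (neighbors: 1, 5, 6)
  deg(3) = 3 (neighbors: 1, 4, 7)
  deg(4) = 4 (neighbors: 3, 5, 6, 7)
  deg(5) = 4 (neighbors: 2, 4, 6, 7)
  deg(6) = 3 (neighbors: 2, 4, 5)
  deg(7) = 3 (neighbors: 3, 4, 5)

Step 2: Sort degrees in non-increasing order:
  Degrees: [2, 3, 3, 4, 4, 3, 3] -> sorted: [4, 4, 3, 3, 3, 3, 2]

Degree sequence: [4, 4, 3, 3, 3, 3, 2]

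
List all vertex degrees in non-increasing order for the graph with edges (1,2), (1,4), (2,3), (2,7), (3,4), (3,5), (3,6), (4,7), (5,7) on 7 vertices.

Step 1: Count edges incident to each vertex:
  deg(1) = 2 (neighbors: 2, 4)
  deg(2) = 3 (neighbors: 1, 3, 7)
  deg(3) = 4 (neighbors: 2, 4, 5, 6)
  deg(4) = 3 (neighbors: 1, 3, 7)
  deg(5) = 2 (neighbors: 3, 7)
  deg(6) = 1 (neighbors: 3)
  deg(7) = 3 (neighbors: 2, 4, 5)

Step 2: Sort degrees in non-increasing order:
  Degrees: [2, 3, 4, 3, 2, 1, 3] -> sorted: [4, 3, 3, 3, 2, 2, 1]

Degree sequence: [4, 3, 3, 3, 2, 2, 1]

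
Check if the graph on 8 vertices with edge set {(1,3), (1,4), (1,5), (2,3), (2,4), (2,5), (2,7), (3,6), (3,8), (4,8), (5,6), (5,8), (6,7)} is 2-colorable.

Step 1: Attempt 2-coloring using BFS:
  Start at vertex 1, assign color 0
  Color vertex 3 with color 1 (neighbor of 1)
  Color vertex 4 with color 1 (neighbor of 1)
  Color vertex 5 with color 1 (neighbor of 1)
  Color vertex 2 with color 0 (neighbor of 3)
  Color vertex 6 with color 0 (neighbor of 3)
  Color vertex 8 with color 0 (neighbor of 3)
  Color vertex 7 with color 1 (neighbor of 2)

Step 2: 2-coloring succeeded. No conflicts found.
  Set A (color 0): {1, 2, 6, 8}
  Set B (color 1): {3, 4, 5, 7}

The graph is bipartite with partition {1, 2, 6, 8}, {3, 4, 5, 7}.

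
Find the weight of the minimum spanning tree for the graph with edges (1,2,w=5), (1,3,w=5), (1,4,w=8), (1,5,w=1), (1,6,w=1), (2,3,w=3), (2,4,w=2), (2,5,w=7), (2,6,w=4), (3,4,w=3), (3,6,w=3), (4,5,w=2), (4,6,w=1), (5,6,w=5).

Apply Kruskal's algorithm (sort edges by weight, add if no cycle):

Sorted edges by weight:
  (1,6) w=1
  (1,5) w=1
  (4,6) w=1
  (2,4) w=2
  (4,5) w=2
  (2,3) w=3
  (3,6) w=3
  (3,4) w=3
  (2,6) w=4
  (1,2) w=5
  (1,3) w=5
  (5,6) w=5
  (2,5) w=7
  (1,4) w=8

Add edge (1,6) w=1 -- no cycle. Running total: 1
Add edge (1,5) w=1 -- no cycle. Running total: 2
Add edge (4,6) w=1 -- no cycle. Running total: 3
Add edge (2,4) w=2 -- no cycle. Running total: 5
Skip edge (4,5) w=2 -- would create cycle
Add edge (2,3) w=3 -- no cycle. Running total: 8

MST edges: (1,6,w=1), (1,5,w=1), (4,6,w=1), (2,4,w=2), (2,3,w=3)
Total MST weight: 1 + 1 + 1 + 2 + 3 = 8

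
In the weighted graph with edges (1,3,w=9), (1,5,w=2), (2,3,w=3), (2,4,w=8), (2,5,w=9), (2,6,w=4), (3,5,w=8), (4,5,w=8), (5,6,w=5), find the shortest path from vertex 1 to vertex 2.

Step 1: Build adjacency list with weights:
  1: 3(w=9), 5(w=2)
  2: 3(w=3), 4(w=8), 5(w=9), 6(w=4)
  3: 1(w=9), 2(w=3), 5(w=8)
  4: 2(w=8), 5(w=8)
  5: 1(w=2), 2(w=9), 3(w=8), 4(w=8), 6(w=5)
  6: 2(w=4), 5(w=5)

Step 2: Apply Dijkstra's algorithm from vertex 1:
  Visit vertex 1 (distance=0)
    Update dist[3] = 9
    Update dist[5] = 2
  Visit vertex 5 (distance=2)
    Update dist[2] = 11
    Update dist[4] = 10
    Update dist[6] = 7
  Visit vertex 6 (distance=7)
  Visit vertex 3 (distance=9)
  Visit vertex 4 (distance=10)
  Visit vertex 2 (distance=11)

Step 3: Shortest path: 1 -> 5 -> 2
Total weight: 2 + 9 = 11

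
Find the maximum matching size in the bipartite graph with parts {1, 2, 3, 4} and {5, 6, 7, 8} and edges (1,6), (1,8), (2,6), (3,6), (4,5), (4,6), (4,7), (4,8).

Step 1: List the neighbors of each left vertex:
  1: 6, 8
  2: 6
  3: 6
  4: 5, 6, 7, 8

Step 2: Greedily match left vertices, then look for augmenting paths:
  Match 1 -- 8
  Match 2 -- 6
  Match 4 -- 5
  No augmenting path remains.

Step 3: Verify this is maximum:
  Matching has size 3. The vertex set {1, 4, 6} covers every edge and has size 3; any matching has at most one edge per cover vertex, so 3 is maximum (König's theorem).

Maximum matching: {(1,8), (2,6), (4,5)}
Size: 3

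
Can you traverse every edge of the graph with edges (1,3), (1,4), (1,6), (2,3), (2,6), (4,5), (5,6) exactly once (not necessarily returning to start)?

Step 1: Find the degree of each vertex:
  deg(1) = 3
  deg(2) = 2
  deg(3) = 2
  deg(4) = 2
  deg(5) = 2
  deg(6) = 3

Step 2: Count vertices with odd degree:
  Odd-degree vertices: 1, 6 (2 total)

Step 3: Apply Euler's theorem:
  - Eulerian circuit exists iff graph is connected and all vertices have even degree
  - Eulerian path exists iff graph is connected and has 0 or 2 odd-degree vertices

Graph is connected with exactly 2 odd-degree vertices (1, 6).
Eulerian path exists (starting and ending at the odd-degree vertices), but no Eulerian circuit.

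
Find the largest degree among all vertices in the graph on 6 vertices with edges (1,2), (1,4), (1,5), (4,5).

Step 1: Count edges incident to each vertex:
  deg(1) = 3 (neighbors: 2, 4, 5)
  deg(2) = 1 (neighbors: 1)
  deg(3) = 0 (neighbors: none)
  deg(4) = 2 (neighbors: 1, 5)
  deg(5) = 2 (neighbors: 1, 4)
  deg(6) = 0 (neighbors: none)

Step 2: Find maximum:
  max(3, 1, 0, 2, 2, 0) = 3 (vertex 1)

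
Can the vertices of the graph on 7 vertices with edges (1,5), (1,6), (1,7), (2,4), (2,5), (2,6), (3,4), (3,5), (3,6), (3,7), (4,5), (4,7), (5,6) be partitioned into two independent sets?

Step 1: Attempt 2-coloring using BFS:
  Start at vertex 1, assign color 0
  Color vertex 5 with color 1 (neighbor of 1)
  Color vertex 6 with color 1 (neighbor of 1)
  Color vertex 7 with color 1 (neighbor of 1)
  Color vertex 2 with color 0 (neighbor of 5)
  Color vertex 3 with color 0 (neighbor of 5)
  Color vertex 4 with color 0 (neighbor of 5)

Step 2: Conflict found! Vertices 5 and 6 are adjacent but have the same color.
This means the graph contains an odd cycle.

The graph is NOT bipartite.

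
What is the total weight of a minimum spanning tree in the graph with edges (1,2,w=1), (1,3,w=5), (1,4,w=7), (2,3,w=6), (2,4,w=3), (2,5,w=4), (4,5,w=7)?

Apply Kruskal's algorithm (sort edges by weight, add if no cycle):

Sorted edges by weight:
  (1,2) w=1
  (2,4) w=3
  (2,5) w=4
  (1,3) w=5
  (2,3) w=6
  (1,4) w=7
  (4,5) w=7

Add edge (1,2) w=1 -- no cycle. Running total: 1
Add edge (2,4) w=3 -- no cycle. Running total: 4
Add edge (2,5) w=4 -- no cycle. Running total: 8
Add edge (1,3) w=5 -- no cycle. Running total: 13

MST edges: (1,2,w=1), (2,4,w=3), (2,5,w=4), (1,3,w=5)
Total MST weight: 1 + 3 + 4 + 5 = 13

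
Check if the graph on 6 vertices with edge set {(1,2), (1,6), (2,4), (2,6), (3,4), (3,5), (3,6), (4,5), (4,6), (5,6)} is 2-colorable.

Step 1: Attempt 2-coloring using BFS:
  Start at vertex 1, assign color 0
  Color vertex 2 with color 1 (neighbor of 1)
  Color vertex 6 with color 1 (neighbor of 1)
  Color vertex 4 with color 0 (neighbor of 2)

Step 2: Conflict found! Vertices 2 and 6 are adjacent but have the same color.
This means the graph contains an odd cycle.

The graph is NOT bipartite.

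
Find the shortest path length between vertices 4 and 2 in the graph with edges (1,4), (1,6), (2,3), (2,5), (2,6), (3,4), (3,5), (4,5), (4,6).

Step 1: Build adjacency list:
  1: 4, 6
  2: 3, 5, 6
  3: 2, 4, 5
  4: 1, 3, 5, 6
  5: 2, 3, 4
  6: 1, 2, 4

Step 2: BFS from vertex 4 to find shortest path to 2:
  vertex 1 reached at distance 1
  vertex 3 reached at distance 1
  vertex 5 reached at distance 1
  vertex 6 reached at distance 1
  vertex 2 reached at distance 2

Step 3: Shortest path: 4 -> 6 -> 2
Path length: 2 edges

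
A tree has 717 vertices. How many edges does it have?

A tree on n vertices always has exactly n - 1 edges.
For n = 717: edges = 717 - 1 = 716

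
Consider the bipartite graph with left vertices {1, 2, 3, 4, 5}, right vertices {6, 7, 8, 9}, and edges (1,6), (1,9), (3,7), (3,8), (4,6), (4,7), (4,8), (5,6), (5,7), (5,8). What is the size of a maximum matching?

Step 1: List the neighbors of each left vertex:
  1: 6, 9
  2: (none)
  3: 7, 8
  4: 6, 7, 8
  5: 6, 7, 8

Step 2: Greedily match left vertices, then look for augmenting paths:
  Match 1 -- 9
  Match 3 -- 7
  Match 4 -- 8
  Match 5 -- 6
  No augmenting path remains.

Step 3: Verify this is maximum:
  Matching size 4 = min(|L|, |R|) = min(5, 4), which is an upper bound, so this matching is maximum.

Maximum matching: {(1,9), (3,7), (4,8), (5,6)}
Size: 4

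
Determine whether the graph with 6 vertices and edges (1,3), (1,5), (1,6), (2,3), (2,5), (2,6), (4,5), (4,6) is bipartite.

Step 1: Attempt 2-coloring using BFS:
  Start at vertex 1, assign color 0
  Color vertex 3 with color 1 (neighbor of 1)
  Color vertex 5 with color 1 (neighbor of 1)
  Color vertex 6 with color 1 (neighbor of 1)
  Color vertex 2 with color 0 (neighbor of 3)
  Color vertex 4 with color 0 (neighbor of 5)

Step 2: 2-coloring succeeded. No conflicts found.
  Set A (color 0): {1, 2, 4}
  Set B (color 1): {3, 5, 6}

The graph is bipartite with partition {1, 2, 4}, {3, 5, 6}.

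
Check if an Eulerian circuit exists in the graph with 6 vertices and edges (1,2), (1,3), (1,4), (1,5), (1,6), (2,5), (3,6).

Step 1: Find the degree of each vertex:
  deg(1) = 5
  deg(2) = 2
  deg(3) = 2
  deg(4) = 1
  deg(5) = 2
  deg(6) = 2

Step 2: Count vertices with odd degree:
  Odd-degree vertices: 1, 4 (2 total)

Step 3: Apply Euler's theorem:
  - Eulerian circuit exists iff graph is connected and all vertices have even degree
  - Eulerian path exists iff graph is connected and has 0 or 2 odd-degree vertices

Graph is connected with exactly 2 odd-degree vertices (1, 4).
Eulerian path exists (starting and ending at the odd-degree vertices), but no Eulerian circuit.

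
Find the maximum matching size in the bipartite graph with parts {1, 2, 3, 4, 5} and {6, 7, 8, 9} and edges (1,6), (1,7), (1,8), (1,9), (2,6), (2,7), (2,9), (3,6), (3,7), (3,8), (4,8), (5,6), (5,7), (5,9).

Step 1: List the neighbors of each left vertex:
  1: 6, 7, 8, 9
  2: 6, 7, 9
  3: 6, 7, 8
  4: 8
  5: 6, 7, 9

Step 2: Greedily match left vertices, then look for augmenting paths:
  Match 1 -- 6
  Match 2 -- 7
  Match 3 -- 8
  Match 5 -- 9
  No augmenting path remains.

Step 3: Verify this is maximum:
  Matching size 4 = min(|L|, |R|) = min(5, 4), which is an upper bound, so this matching is maximum.

Maximum matching: {(1,6), (2,7), (3,8), (5,9)}
Size: 4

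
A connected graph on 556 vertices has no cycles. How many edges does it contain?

A tree on n vertices always has exactly n - 1 edges.
For n = 556: edges = 556 - 1 = 555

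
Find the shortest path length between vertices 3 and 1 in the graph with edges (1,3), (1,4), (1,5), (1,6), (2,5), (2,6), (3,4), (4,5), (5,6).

Step 1: Build adjacency list:
  1: 3, 4, 5, 6
  2: 5, 6
  3: 1, 4
  4: 1, 3, 5
  5: 1, 2, 4, 6
  6: 1, 2, 5

Step 2: BFS from vertex 3 to find shortest path to 1:
  vertex 1 reached at distance 1

Step 3: Shortest path: 3 -> 1
Path length: 1 edge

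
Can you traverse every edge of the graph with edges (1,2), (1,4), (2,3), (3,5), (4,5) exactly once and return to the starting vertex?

Step 1: Find the degree of each vertex:
  deg(1) = 2
  deg(2) = 2
  deg(3) = 2
  deg(4) = 2
  deg(5) = 2

Step 2: Count vertices with odd degree:
  All vertices have even degree (0 odd-degree vertices)

Step 3: Apply Euler's theorem:
  - Eulerian circuit exists iff graph is connected and all vertices have even degree
  - Eulerian path exists iff graph is connected and has 0 or 2 odd-degree vertices

Graph is connected with 0 odd-degree vertices.
Both Eulerian circuit and Eulerian path exist.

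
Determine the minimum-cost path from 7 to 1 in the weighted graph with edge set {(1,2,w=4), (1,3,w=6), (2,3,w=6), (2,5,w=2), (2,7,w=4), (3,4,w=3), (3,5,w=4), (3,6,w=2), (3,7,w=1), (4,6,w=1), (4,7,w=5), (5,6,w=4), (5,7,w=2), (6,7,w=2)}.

Step 1: Build adjacency list with weights:
  1: 2(w=4), 3(w=6)
  2: 1(w=4), 3(w=6), 5(w=2), 7(w=4)
  3: 1(w=6), 2(w=6), 4(w=3), 5(w=4), 6(w=2), 7(w=1)
  4: 3(w=3), 6(w=1), 7(w=5)
  5: 2(w=2), 3(w=4), 6(w=4), 7(w=2)
  6: 3(w=2), 4(w=1), 5(w=4), 7(w=2)
  7: 2(w=4), 3(w=1), 4(w=5), 5(w=2), 6(w=2)

Step 2: Apply Dijkstra's algorithm from vertex 7:
  Visit vertex 7 (distance=0)
    Update dist[2] = 4
    Update dist[3] = 1
    Update dist[4] = 5
    Update dist[5] = 2
    Update dist[6] = 2
  Visit vertex 3 (distance=1)
    Update dist[1] = 7
    Update dist[4] = 4
  Visit vertex 5 (distance=2)
  Visit vertex 6 (distance=2)
    Update dist[4] = 3
  Visit vertex 4 (distance=3)
  Visit vertex 2 (distance=4)
  Visit vertex 1 (distance=7)

Step 3: Shortest path: 7 -> 3 -> 1
Total weight: 1 + 6 = 7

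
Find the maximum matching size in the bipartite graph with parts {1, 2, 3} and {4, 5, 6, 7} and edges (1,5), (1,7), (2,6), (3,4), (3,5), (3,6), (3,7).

Step 1: List the neighbors of each left vertex:
  1: 5, 7
  2: 6
  3: 4, 5, 6, 7

Step 2: Greedily match left vertices, then look for augmenting paths:
  Match 1 -- 5
  Match 2 -- 6
  Match 3 -- 4
  No augmenting path remains.

Step 3: Verify this is maximum:
  Matching size 3 = min(|L|, |R|) = min(3, 4), which is an upper bound, so this matching is maximum.

Maximum matching: {(1,5), (2,6), (3,4)}
Size: 3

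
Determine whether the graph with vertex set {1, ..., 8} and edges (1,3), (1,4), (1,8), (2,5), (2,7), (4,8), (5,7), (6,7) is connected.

Step 1: Build adjacency list from edges:
  1: 3, 4, 8
  2: 5, 7
  3: 1
  4: 1, 8
  5: 2, 7
  6: 7
  7: 2, 5, 6
  8: 1, 4

Step 2: Run BFS/DFS from vertex 1:
  Visited: {1, 3, 4, 8}
  Reached 4 of 8 vertices

Step 3: Only 4 of 8 vertices reached. Graph is disconnected.
Connected components: {1, 3, 4, 8}, {2, 5, 6, 7}
Answer: No, the graph is not connected (2 components).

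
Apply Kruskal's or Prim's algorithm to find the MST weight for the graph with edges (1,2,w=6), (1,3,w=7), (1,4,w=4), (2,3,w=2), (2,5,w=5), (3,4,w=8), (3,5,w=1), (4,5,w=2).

Apply Kruskal's algorithm (sort edges by weight, add if no cycle):

Sorted edges by weight:
  (3,5) w=1
  (2,3) w=2
  (4,5) w=2
  (1,4) w=4
  (2,5) w=5
  (1,2) w=6
  (1,3) w=7
  (3,4) w=8

Add edge (3,5) w=1 -- no cycle. Running total: 1
Add edge (2,3) w=2 -- no cycle. Running total: 3
Add edge (4,5) w=2 -- no cycle. Running total: 5
Add edge (1,4) w=4 -- no cycle. Running total: 9

MST edges: (3,5,w=1), (2,3,w=2), (4,5,w=2), (1,4,w=4)
Total MST weight: 1 + 2 + 2 + 4 = 9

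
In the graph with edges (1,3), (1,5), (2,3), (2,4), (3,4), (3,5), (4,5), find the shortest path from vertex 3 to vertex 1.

Step 1: Build adjacency list:
  1: 3, 5
  2: 3, 4
  3: 1, 2, 4, 5
  4: 2, 3, 5
  5: 1, 3, 4

Step 2: BFS from vertex 3 to find shortest path to 1:
  vertex 1 reached at distance 1

Step 3: Shortest path: 3 -> 1
Path length: 1 edge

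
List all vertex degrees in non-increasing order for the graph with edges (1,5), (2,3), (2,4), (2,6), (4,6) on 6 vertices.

Step 1: Count edges incident to each vertex:
  deg(1) = 1 (neighbors: 5)
  deg(2) = 3 (neighbors: 3, 4, 6)
  deg(3) = 1 (neighbors: 2)
  deg(4) = 2 (neighbors: 2, 6)
  deg(5) = 1 (neighbors: 1)
  deg(6) = 2 (neighbors: 2, 4)

Step 2: Sort degrees in non-increasing order:
  Degrees: [1, 3, 1, 2, 1, 2] -> sorted: [3, 2, 2, 1, 1, 1]

Degree sequence: [3, 2, 2, 1, 1, 1]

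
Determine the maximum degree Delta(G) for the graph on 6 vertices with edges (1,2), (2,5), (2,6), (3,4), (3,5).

Step 1: Count edges incident to each vertex:
  deg(1) = 1 (neighbors: 2)
  deg(2) = 3 (neighbors: 1, 5, 6)
  deg(3) = 2 (neighbors: 4, 5)
  deg(4) = 1 (neighbors: 3)
  deg(5) = 2 (neighbors: 2, 3)
  deg(6) = 1 (neighbors: 2)

Step 2: Find maximum:
  max(1, 3, 2, 1, 2, 1) = 3 (vertex 2)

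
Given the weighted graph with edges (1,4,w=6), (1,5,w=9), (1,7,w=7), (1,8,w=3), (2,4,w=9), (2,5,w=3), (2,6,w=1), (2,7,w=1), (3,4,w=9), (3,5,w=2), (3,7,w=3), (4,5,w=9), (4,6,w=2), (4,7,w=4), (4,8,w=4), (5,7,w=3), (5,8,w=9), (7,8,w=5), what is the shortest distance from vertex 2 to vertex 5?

Step 1: Build adjacency list with weights:
  1: 4(w=6), 5(w=9), 7(w=7), 8(w=3)
  2: 4(w=9), 5(w=3), 6(w=1), 7(w=1)
  3: 4(w=9), 5(w=2), 7(w=3)
  4: 1(w=6), 2(w=9), 3(w=9), 5(w=9), 6(w=2), 7(w=4), 8(w=4)
  5: 1(w=9), 2(w=3), 3(w=2), 4(w=9), 7(w=3), 8(w=9)
  6: 2(w=1), 4(w=2)
  7: 1(w=7), 2(w=1), 3(w=3), 4(w=4), 5(w=3), 8(w=5)
  8: 1(w=3), 4(w=4), 5(w=9), 7(w=5)

Step 2: Apply Dijkstra's algorithm from vertex 2:
  Visit vertex 2 (distance=0)
    Update dist[4] = 9
    Update dist[5] = 3
    Update dist[6] = 1
    Update dist[7] = 1
  Visit vertex 6 (distance=1)
    Update dist[4] = 3
  Visit vertex 7 (distance=1)
    Update dist[1] = 8
    Update dist[3] = 4
    Update dist[8] = 6
  Visit vertex 4 (distance=3)
  Visit vertex 5 (distance=3)

Step 3: Shortest path: 2 -> 5
Total weight: 3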